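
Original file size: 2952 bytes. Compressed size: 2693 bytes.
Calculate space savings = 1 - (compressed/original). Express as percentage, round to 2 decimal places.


ratio = compressed/original = 2693/2952 = 0.912263
savings = 1 - ratio = 1 - 0.912263 = 0.087737
as a percentage: 0.087737 * 100 = 8.77%

Space savings = 1 - 2693/2952 = 8.77%


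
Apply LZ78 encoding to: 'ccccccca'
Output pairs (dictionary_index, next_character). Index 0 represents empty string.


LZ78 encoding steps:
Dictionary: {0: ''}
Step 1: w='' (idx 0), next='c' -> output (0, 'c'), add 'c' as idx 1
Step 2: w='c' (idx 1), next='c' -> output (1, 'c'), add 'cc' as idx 2
Step 3: w='cc' (idx 2), next='c' -> output (2, 'c'), add 'ccc' as idx 3
Step 4: w='c' (idx 1), next='a' -> output (1, 'a'), add 'ca' as idx 4


Encoded: [(0, 'c'), (1, 'c'), (2, 'c'), (1, 'a')]


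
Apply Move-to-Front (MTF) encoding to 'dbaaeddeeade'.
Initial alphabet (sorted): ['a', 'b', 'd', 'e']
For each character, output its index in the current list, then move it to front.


MTF encoding:
'd': index 2 in ['a', 'b', 'd', 'e'] -> ['d', 'a', 'b', 'e']
'b': index 2 in ['d', 'a', 'b', 'e'] -> ['b', 'd', 'a', 'e']
'a': index 2 in ['b', 'd', 'a', 'e'] -> ['a', 'b', 'd', 'e']
'a': index 0 in ['a', 'b', 'd', 'e'] -> ['a', 'b', 'd', 'e']
'e': index 3 in ['a', 'b', 'd', 'e'] -> ['e', 'a', 'b', 'd']
'd': index 3 in ['e', 'a', 'b', 'd'] -> ['d', 'e', 'a', 'b']
'd': index 0 in ['d', 'e', 'a', 'b'] -> ['d', 'e', 'a', 'b']
'e': index 1 in ['d', 'e', 'a', 'b'] -> ['e', 'd', 'a', 'b']
'e': index 0 in ['e', 'd', 'a', 'b'] -> ['e', 'd', 'a', 'b']
'a': index 2 in ['e', 'd', 'a', 'b'] -> ['a', 'e', 'd', 'b']
'd': index 2 in ['a', 'e', 'd', 'b'] -> ['d', 'a', 'e', 'b']
'e': index 2 in ['d', 'a', 'e', 'b'] -> ['e', 'd', 'a', 'b']


Output: [2, 2, 2, 0, 3, 3, 0, 1, 0, 2, 2, 2]


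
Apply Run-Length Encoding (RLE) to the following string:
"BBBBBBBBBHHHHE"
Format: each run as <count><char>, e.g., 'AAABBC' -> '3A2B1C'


Scanning runs left to right:
  i=0: run of 'B' x 9 -> '9B'
  i=9: run of 'H' x 4 -> '4H'
  i=13: run of 'E' x 1 -> '1E'

RLE = 9B4H1E


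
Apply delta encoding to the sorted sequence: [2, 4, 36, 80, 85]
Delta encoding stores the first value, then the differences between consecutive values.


First value: 2
Deltas:
  4 - 2 = 2
  36 - 4 = 32
  80 - 36 = 44
  85 - 80 = 5


Delta encoded: [2, 2, 32, 44, 5]


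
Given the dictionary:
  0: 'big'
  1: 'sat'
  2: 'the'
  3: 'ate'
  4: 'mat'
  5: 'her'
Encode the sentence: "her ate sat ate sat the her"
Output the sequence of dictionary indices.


Look up each word in the dictionary:
  'her' -> 5
  'ate' -> 3
  'sat' -> 1
  'ate' -> 3
  'sat' -> 1
  'the' -> 2
  'her' -> 5

Encoded: [5, 3, 1, 3, 1, 2, 5]


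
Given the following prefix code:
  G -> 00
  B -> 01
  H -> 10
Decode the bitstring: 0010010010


Decoding step by step:
Bits 00 -> G
Bits 10 -> H
Bits 01 -> B
Bits 00 -> G
Bits 10 -> H


Decoded message: GHBGH


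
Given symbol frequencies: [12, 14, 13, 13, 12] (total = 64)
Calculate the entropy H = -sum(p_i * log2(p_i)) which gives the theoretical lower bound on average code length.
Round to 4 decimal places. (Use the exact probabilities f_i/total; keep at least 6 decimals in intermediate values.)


Per-symbol terms -p_i * log2(p_i) with p_i = f_i/64:
  p = 12/64 = 0.187500: log2(p) = -2.415037, -p*log2(p) = 0.452820
  p = 14/64 = 0.218750: log2(p) = -2.192645, -p*log2(p) = 0.479641
  p = 13/64 = 0.203125: log2(p) = -2.299560, -p*log2(p) = 0.467098
  p = 13/64 = 0.203125: log2(p) = -2.299560, -p*log2(p) = 0.467098
  p = 12/64 = 0.187500: log2(p) = -2.415037, -p*log2(p) = 0.452820
H = 0.452820 + 0.479641 + 0.467098 + 0.467098 + 0.452820 = 2.319477

H = 2.3195 bits/symbol


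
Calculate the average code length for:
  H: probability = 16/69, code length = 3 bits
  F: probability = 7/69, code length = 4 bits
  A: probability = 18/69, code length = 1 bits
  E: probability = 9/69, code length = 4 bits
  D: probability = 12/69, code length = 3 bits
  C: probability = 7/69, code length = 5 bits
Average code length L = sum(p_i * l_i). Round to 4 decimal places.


Weighted contributions p_i * l_i:
  H: (16/69) * 3 = 48/69
  F: (7/69) * 4 = 28/69
  A: (18/69) * 1 = 18/69
  E: (9/69) * 4 = 36/69
  D: (12/69) * 3 = 36/69
  C: (7/69) * 5 = 35/69
Sum = (48 + 28 + 18 + 36 + 36 + 35)/69 = 201/69

L = 201/69 = 2.9130 bits/symbol


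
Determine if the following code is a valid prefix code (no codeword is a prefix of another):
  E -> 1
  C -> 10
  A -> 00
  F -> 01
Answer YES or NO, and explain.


Checking each pair (does one codeword prefix another?):
  E='1' vs C='10': prefix -- VIOLATION

NO -- this is NOT a valid prefix code. E (1) is a prefix of C (10).


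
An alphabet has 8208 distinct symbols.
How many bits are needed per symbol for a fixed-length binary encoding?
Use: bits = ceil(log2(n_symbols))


log2(8208) = 13.0028
Bracket: 2^13 = 8192 < 8208 <= 2^14 = 16384
So ceil(log2(8208)) = 14

bits = ceil(log2(8208)) = ceil(13.0028) = 14 bits


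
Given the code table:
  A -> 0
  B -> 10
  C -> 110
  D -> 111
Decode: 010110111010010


Decoding:
0 -> A
10 -> B
110 -> C
111 -> D
0 -> A
10 -> B
0 -> A
10 -> B


Result: ABCDABAB


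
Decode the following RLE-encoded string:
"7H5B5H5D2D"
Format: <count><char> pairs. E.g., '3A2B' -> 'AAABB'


Expanding each <count><char> pair:
  7H -> 'HHHHHHH'
  5B -> 'BBBBB'
  5H -> 'HHHHH'
  5D -> 'DDDDD'
  2D -> 'DD'

Decoded = HHHHHHHBBBBBHHHHHDDDDDDD


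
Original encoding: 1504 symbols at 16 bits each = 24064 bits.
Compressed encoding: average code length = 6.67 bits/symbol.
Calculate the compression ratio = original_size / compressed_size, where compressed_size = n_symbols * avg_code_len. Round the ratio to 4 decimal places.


original_size = n_symbols * orig_bits = 1504 * 16 = 24064 bits
compressed_size = n_symbols * avg_code_len = 1504 * 6.67 = 10031.68 bits
ratio = original_size / compressed_size = 24064 / 10031.68 = 2.3988

Compression ratio = 2.3988


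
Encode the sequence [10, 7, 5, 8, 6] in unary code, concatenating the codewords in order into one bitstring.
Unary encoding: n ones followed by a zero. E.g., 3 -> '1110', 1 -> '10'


Encode each number as n ones followed by a terminating 0:
  10 -> 11111111110 (11 bits)
  7 -> 11111110 (8 bits)
  5 -> 111110 (6 bits)
  8 -> 111111110 (9 bits)
  6 -> 1111110 (7 bits)
Total length = 11 + 8 + 6 + 9 + 7 = 41 bits.

Unary([10, 7, 5, 8, 6]) = 11111111110111111101111101111111101111110 (41 bits)


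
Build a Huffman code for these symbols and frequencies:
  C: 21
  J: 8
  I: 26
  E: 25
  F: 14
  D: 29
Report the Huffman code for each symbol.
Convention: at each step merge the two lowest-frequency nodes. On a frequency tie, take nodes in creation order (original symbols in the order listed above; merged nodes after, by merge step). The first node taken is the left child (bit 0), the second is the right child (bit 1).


Huffman tree construction:
Step 1: Merge J(8) + F(14) = 22
Step 2: Merge C(21) + (J+F)(22) = 43
Step 3: Merge E(25) + I(26) = 51
Step 4: Merge D(29) + (C+(J+F))(43) = 72
Step 5: Merge (E+I)(51) + (D+(C+(J+F)))(72) = 123
Read each symbol's code off the tree from the root (left child = 0, right child = 1).

Codes:
  C: 110 (length 3)
  J: 1110 (length 4)
  I: 01 (length 2)
  E: 00 (length 2)
  F: 1111 (length 4)
  D: 10 (length 2)
Average code length: 311/123 = 2.5285 bits/symbol


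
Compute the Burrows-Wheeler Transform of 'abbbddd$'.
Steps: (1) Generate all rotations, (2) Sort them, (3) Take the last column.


Rotations (sorted):
  0: $abbbddd -> last char: d
  1: abbbddd$ -> last char: $
  2: bbbddd$a -> last char: a
  3: bbddd$ab -> last char: b
  4: bddd$abb -> last char: b
  5: d$abbbdd -> last char: d
  6: dd$abbbd -> last char: d
  7: ddd$abbb -> last char: b


BWT = d$abbddb


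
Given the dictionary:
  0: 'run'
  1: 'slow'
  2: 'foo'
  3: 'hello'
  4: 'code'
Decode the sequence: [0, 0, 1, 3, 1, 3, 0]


Look up each index in the dictionary:
  0 -> 'run'
  0 -> 'run'
  1 -> 'slow'
  3 -> 'hello'
  1 -> 'slow'
  3 -> 'hello'
  0 -> 'run'

Decoded: "run run slow hello slow hello run"


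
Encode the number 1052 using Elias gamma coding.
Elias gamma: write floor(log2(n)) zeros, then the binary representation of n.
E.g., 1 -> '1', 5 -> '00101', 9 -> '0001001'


num_bits = floor(log2(1052)) + 1 = 11
leading_zeros = num_bits - 1 = 10
binary(1052) = 10000011100

Elias gamma(1052) = '0000000000' + '10000011100' = 000000000010000011100 (21 bits)


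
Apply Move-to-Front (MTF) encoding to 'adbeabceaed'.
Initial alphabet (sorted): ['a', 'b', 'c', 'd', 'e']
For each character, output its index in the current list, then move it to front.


MTF encoding:
'a': index 0 in ['a', 'b', 'c', 'd', 'e'] -> ['a', 'b', 'c', 'd', 'e']
'd': index 3 in ['a', 'b', 'c', 'd', 'e'] -> ['d', 'a', 'b', 'c', 'e']
'b': index 2 in ['d', 'a', 'b', 'c', 'e'] -> ['b', 'd', 'a', 'c', 'e']
'e': index 4 in ['b', 'd', 'a', 'c', 'e'] -> ['e', 'b', 'd', 'a', 'c']
'a': index 3 in ['e', 'b', 'd', 'a', 'c'] -> ['a', 'e', 'b', 'd', 'c']
'b': index 2 in ['a', 'e', 'b', 'd', 'c'] -> ['b', 'a', 'e', 'd', 'c']
'c': index 4 in ['b', 'a', 'e', 'd', 'c'] -> ['c', 'b', 'a', 'e', 'd']
'e': index 3 in ['c', 'b', 'a', 'e', 'd'] -> ['e', 'c', 'b', 'a', 'd']
'a': index 3 in ['e', 'c', 'b', 'a', 'd'] -> ['a', 'e', 'c', 'b', 'd']
'e': index 1 in ['a', 'e', 'c', 'b', 'd'] -> ['e', 'a', 'c', 'b', 'd']
'd': index 4 in ['e', 'a', 'c', 'b', 'd'] -> ['d', 'e', 'a', 'c', 'b']


Output: [0, 3, 2, 4, 3, 2, 4, 3, 3, 1, 4]


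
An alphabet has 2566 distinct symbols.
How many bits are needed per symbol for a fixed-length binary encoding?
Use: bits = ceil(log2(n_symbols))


log2(2566) = 11.3253
Bracket: 2^11 = 2048 < 2566 <= 2^12 = 4096
So ceil(log2(2566)) = 12

bits = ceil(log2(2566)) = ceil(11.3253) = 12 bits


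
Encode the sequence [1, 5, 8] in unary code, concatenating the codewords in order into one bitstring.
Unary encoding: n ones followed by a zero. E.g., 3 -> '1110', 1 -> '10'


Encode each number as n ones followed by a terminating 0:
  1 -> 10 (2 bits)
  5 -> 111110 (6 bits)
  8 -> 111111110 (9 bits)
Total length = 2 + 6 + 9 = 17 bits.

Unary([1, 5, 8]) = 10111110111111110 (17 bits)


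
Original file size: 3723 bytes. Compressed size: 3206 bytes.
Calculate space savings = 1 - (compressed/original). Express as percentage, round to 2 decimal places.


ratio = compressed/original = 3206/3723 = 0.861133
savings = 1 - ratio = 1 - 0.861133 = 0.138867
as a percentage: 0.138867 * 100 = 13.89%

Space savings = 1 - 3206/3723 = 13.89%


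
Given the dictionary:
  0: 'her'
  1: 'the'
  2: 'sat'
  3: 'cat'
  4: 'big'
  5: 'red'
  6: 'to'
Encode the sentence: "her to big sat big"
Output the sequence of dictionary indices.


Look up each word in the dictionary:
  'her' -> 0
  'to' -> 6
  'big' -> 4
  'sat' -> 2
  'big' -> 4

Encoded: [0, 6, 4, 2, 4]


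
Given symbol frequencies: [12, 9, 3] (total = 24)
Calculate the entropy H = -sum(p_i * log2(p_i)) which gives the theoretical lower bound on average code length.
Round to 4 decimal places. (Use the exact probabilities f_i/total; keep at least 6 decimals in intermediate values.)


Per-symbol terms -p_i * log2(p_i) with p_i = f_i/24:
  p = 12/24 = 0.500000: log2(p) = -1.000000, -p*log2(p) = 0.500000
  p = 9/24 = 0.375000: log2(p) = -1.415037, -p*log2(p) = 0.530639
  p = 3/24 = 0.125000: log2(p) = -3.000000, -p*log2(p) = 0.375000
H = 0.500000 + 0.530639 + 0.375000 = 1.405639

H = 1.4056 bits/symbol


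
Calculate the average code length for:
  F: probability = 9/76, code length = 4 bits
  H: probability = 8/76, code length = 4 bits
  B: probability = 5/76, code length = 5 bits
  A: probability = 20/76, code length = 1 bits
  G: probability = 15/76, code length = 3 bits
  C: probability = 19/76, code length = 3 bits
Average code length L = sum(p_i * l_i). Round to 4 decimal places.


Weighted contributions p_i * l_i:
  F: (9/76) * 4 = 36/76
  H: (8/76) * 4 = 32/76
  B: (5/76) * 5 = 25/76
  A: (20/76) * 1 = 20/76
  G: (15/76) * 3 = 45/76
  C: (19/76) * 3 = 57/76
Sum = (36 + 32 + 25 + 20 + 45 + 57)/76 = 215/76

L = 215/76 = 2.8289 bits/symbol


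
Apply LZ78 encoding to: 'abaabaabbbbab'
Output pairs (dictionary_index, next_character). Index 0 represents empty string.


LZ78 encoding steps:
Dictionary: {0: ''}
Step 1: w='' (idx 0), next='a' -> output (0, 'a'), add 'a' as idx 1
Step 2: w='' (idx 0), next='b' -> output (0, 'b'), add 'b' as idx 2
Step 3: w='a' (idx 1), next='a' -> output (1, 'a'), add 'aa' as idx 3
Step 4: w='b' (idx 2), next='a' -> output (2, 'a'), add 'ba' as idx 4
Step 5: w='a' (idx 1), next='b' -> output (1, 'b'), add 'ab' as idx 5
Step 6: w='b' (idx 2), next='b' -> output (2, 'b'), add 'bb' as idx 6
Step 7: w='ba' (idx 4), next='b' -> output (4, 'b'), add 'bab' as idx 7


Encoded: [(0, 'a'), (0, 'b'), (1, 'a'), (2, 'a'), (1, 'b'), (2, 'b'), (4, 'b')]


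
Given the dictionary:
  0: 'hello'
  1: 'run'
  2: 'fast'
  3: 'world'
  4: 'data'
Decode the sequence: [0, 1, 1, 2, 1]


Look up each index in the dictionary:
  0 -> 'hello'
  1 -> 'run'
  1 -> 'run'
  2 -> 'fast'
  1 -> 'run'

Decoded: "hello run run fast run"


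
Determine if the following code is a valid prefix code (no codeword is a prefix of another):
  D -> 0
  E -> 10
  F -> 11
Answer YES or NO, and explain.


Checking each pair (does one codeword prefix another?):
  D='0' vs E='10': no prefix
  D='0' vs F='11': no prefix
  E='10' vs D='0': no prefix
  E='10' vs F='11': no prefix
  F='11' vs D='0': no prefix
  F='11' vs E='10': no prefix
No violation found over all pairs.

YES -- this is a valid prefix code. No codeword is a prefix of any other codeword.


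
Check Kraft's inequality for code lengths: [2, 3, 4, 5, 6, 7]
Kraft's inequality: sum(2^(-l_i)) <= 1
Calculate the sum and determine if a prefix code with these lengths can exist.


Sum = 2^(-2) + 2^(-3) + 2^(-4) + 2^(-5) + 2^(-6) + 2^(-7)
    = 0.25 + 0.125 + 0.0625 + 0.03125 + 0.015625 + 0.0078125
    = 63/128 = 0.4921875
Since 0.4921875 <= 1, Kraft's inequality IS satisfied.
A prefix code with these lengths CAN exist.

Kraft sum = 0.4921875. Satisfied.


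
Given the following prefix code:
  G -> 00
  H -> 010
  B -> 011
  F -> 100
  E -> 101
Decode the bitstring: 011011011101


Decoding step by step:
Bits 011 -> B
Bits 011 -> B
Bits 011 -> B
Bits 101 -> E


Decoded message: BBBE


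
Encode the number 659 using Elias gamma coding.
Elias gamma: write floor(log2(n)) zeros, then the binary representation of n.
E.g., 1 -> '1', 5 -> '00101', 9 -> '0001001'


num_bits = floor(log2(659)) + 1 = 10
leading_zeros = num_bits - 1 = 9
binary(659) = 1010010011

Elias gamma(659) = '000000000' + '1010010011' = 0000000001010010011 (19 bits)


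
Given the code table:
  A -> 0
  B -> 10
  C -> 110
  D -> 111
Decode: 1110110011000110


Decoding:
111 -> D
0 -> A
110 -> C
0 -> A
110 -> C
0 -> A
0 -> A
110 -> C


Result: DACACAAC


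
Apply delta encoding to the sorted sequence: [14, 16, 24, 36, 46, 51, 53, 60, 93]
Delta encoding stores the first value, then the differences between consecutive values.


First value: 14
Deltas:
  16 - 14 = 2
  24 - 16 = 8
  36 - 24 = 12
  46 - 36 = 10
  51 - 46 = 5
  53 - 51 = 2
  60 - 53 = 7
  93 - 60 = 33


Delta encoded: [14, 2, 8, 12, 10, 5, 2, 7, 33]


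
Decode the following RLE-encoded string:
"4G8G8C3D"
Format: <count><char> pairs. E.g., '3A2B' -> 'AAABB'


Expanding each <count><char> pair:
  4G -> 'GGGG'
  8G -> 'GGGGGGGG'
  8C -> 'CCCCCCCC'
  3D -> 'DDD'

Decoded = GGGGGGGGGGGGCCCCCCCCDDD


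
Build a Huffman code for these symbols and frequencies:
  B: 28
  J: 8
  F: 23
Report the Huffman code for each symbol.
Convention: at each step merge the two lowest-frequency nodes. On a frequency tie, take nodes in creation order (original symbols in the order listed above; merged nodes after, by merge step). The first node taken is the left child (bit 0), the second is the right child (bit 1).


Huffman tree construction:
Step 1: Merge J(8) + F(23) = 31
Step 2: Merge B(28) + (J+F)(31) = 59
Read each symbol's code off the tree from the root (left child = 0, right child = 1).

Codes:
  B: 0 (length 1)
  J: 10 (length 2)
  F: 11 (length 2)
Average code length: 90/59 = 1.5254 bits/symbol


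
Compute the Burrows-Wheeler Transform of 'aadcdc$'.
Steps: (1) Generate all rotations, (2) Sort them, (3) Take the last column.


Rotations (sorted):
  0: $aadcdc -> last char: c
  1: aadcdc$ -> last char: $
  2: adcdc$a -> last char: a
  3: c$aadcd -> last char: d
  4: cdc$aad -> last char: d
  5: dc$aadc -> last char: c
  6: dcdc$aa -> last char: a


BWT = c$addca


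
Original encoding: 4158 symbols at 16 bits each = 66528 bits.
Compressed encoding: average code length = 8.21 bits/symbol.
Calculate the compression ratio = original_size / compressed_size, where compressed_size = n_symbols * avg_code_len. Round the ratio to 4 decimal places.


original_size = n_symbols * orig_bits = 4158 * 16 = 66528 bits
compressed_size = n_symbols * avg_code_len = 4158 * 8.21 = 34137.18 bits
ratio = original_size / compressed_size = 66528 / 34137.18 = 1.9488

Compression ratio = 1.9488


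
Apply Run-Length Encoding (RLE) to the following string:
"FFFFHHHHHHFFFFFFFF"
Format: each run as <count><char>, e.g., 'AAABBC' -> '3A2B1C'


Scanning runs left to right:
  i=0: run of 'F' x 4 -> '4F'
  i=4: run of 'H' x 6 -> '6H'
  i=10: run of 'F' x 8 -> '8F'

RLE = 4F6H8F


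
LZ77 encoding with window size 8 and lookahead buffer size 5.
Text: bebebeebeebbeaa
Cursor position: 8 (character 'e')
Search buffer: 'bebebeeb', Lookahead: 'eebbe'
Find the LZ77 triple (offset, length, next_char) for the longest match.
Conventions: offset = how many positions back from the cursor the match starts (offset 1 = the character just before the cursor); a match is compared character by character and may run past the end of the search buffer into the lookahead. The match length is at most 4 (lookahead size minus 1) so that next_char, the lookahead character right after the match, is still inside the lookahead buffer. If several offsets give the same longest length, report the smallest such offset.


Try each offset into the search buffer:
  offset=1 (pos 7, char 'b'): match length 0
  offset=2 (pos 6, char 'e'): match length 1
  offset=3 (pos 5, char 'e'): match length 3
  offset=4 (pos 4, char 'b'): match length 0
  offset=5 (pos 3, char 'e'): match length 1
  offset=6 (pos 2, char 'b'): match length 0
  offset=7 (pos 1, char 'e'): match length 1
  offset=8 (pos 0, char 'b'): match length 0
Longest match has length 3 at offset 3.
next_char = character at position 8 + 3 = 11 -> 'b'

Best match: offset=3, length=3 (matching 'eeb' starting at position 5)
LZ77 triple: (3, 3, 'b')


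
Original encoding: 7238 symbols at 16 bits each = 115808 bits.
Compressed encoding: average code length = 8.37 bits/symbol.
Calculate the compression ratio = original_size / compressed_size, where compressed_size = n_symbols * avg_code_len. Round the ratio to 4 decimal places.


original_size = n_symbols * orig_bits = 7238 * 16 = 115808 bits
compressed_size = n_symbols * avg_code_len = 7238 * 8.37 = 60582.06 bits
ratio = original_size / compressed_size = 115808 / 60582.06 = 1.9116

Compression ratio = 1.9116


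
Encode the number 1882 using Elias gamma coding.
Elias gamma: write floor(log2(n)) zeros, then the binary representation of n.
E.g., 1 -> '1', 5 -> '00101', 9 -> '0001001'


num_bits = floor(log2(1882)) + 1 = 11
leading_zeros = num_bits - 1 = 10
binary(1882) = 11101011010

Elias gamma(1882) = '0000000000' + '11101011010' = 000000000011101011010 (21 bits)


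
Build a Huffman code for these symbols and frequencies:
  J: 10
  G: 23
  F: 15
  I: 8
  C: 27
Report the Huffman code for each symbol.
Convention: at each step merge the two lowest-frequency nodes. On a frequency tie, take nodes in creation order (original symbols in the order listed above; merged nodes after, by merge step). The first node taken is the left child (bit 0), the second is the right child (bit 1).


Huffman tree construction:
Step 1: Merge I(8) + J(10) = 18
Step 2: Merge F(15) + (I+J)(18) = 33
Step 3: Merge G(23) + C(27) = 50
Step 4: Merge (F+(I+J))(33) + (G+C)(50) = 83
Read each symbol's code off the tree from the root (left child = 0, right child = 1).

Codes:
  J: 011 (length 3)
  G: 10 (length 2)
  F: 00 (length 2)
  I: 010 (length 3)
  C: 11 (length 2)
Average code length: 184/83 = 2.2169 bits/symbol


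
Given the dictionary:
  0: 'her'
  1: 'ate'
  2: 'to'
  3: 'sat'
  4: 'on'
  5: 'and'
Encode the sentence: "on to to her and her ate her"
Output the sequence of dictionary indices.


Look up each word in the dictionary:
  'on' -> 4
  'to' -> 2
  'to' -> 2
  'her' -> 0
  'and' -> 5
  'her' -> 0
  'ate' -> 1
  'her' -> 0

Encoded: [4, 2, 2, 0, 5, 0, 1, 0]


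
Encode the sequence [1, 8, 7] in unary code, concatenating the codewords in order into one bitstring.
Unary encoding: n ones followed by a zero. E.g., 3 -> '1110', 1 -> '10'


Encode each number as n ones followed by a terminating 0:
  1 -> 10 (2 bits)
  8 -> 111111110 (9 bits)
  7 -> 11111110 (8 bits)
Total length = 2 + 9 + 8 = 19 bits.

Unary([1, 8, 7]) = 1011111111011111110 (19 bits)


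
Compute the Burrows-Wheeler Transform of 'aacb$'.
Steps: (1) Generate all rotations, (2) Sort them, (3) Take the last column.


Rotations (sorted):
  0: $aacb -> last char: b
  1: aacb$ -> last char: $
  2: acb$a -> last char: a
  3: b$aac -> last char: c
  4: cb$aa -> last char: a


BWT = b$aca


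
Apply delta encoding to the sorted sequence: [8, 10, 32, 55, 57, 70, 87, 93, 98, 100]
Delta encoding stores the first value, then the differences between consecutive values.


First value: 8
Deltas:
  10 - 8 = 2
  32 - 10 = 22
  55 - 32 = 23
  57 - 55 = 2
  70 - 57 = 13
  87 - 70 = 17
  93 - 87 = 6
  98 - 93 = 5
  100 - 98 = 2


Delta encoded: [8, 2, 22, 23, 2, 13, 17, 6, 5, 2]


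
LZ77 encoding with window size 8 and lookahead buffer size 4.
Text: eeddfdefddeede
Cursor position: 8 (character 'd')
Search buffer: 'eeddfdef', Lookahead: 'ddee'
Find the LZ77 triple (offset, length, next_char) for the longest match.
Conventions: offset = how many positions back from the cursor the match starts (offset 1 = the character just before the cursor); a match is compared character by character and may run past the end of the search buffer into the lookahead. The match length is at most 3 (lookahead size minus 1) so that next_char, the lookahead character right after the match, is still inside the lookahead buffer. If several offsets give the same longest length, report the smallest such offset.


Try each offset into the search buffer:
  offset=1 (pos 7, char 'f'): match length 0
  offset=2 (pos 6, char 'e'): match length 0
  offset=3 (pos 5, char 'd'): match length 1
  offset=4 (pos 4, char 'f'): match length 0
  offset=5 (pos 3, char 'd'): match length 1
  offset=6 (pos 2, char 'd'): match length 2
  offset=7 (pos 1, char 'e'): match length 0
  offset=8 (pos 0, char 'e'): match length 0
Longest match has length 2 at offset 6.
next_char = character at position 8 + 2 = 10 -> 'e'

Best match: offset=6, length=2 (matching 'dd' starting at position 2)
LZ77 triple: (6, 2, 'e')


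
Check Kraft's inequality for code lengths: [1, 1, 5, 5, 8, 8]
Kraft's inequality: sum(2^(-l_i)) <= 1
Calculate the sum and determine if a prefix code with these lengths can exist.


Sum = 2^(-1) + 2^(-1) + 2^(-5) + 2^(-5) + 2^(-8) + 2^(-8)
    = 0.5 + 0.5 + 0.03125 + 0.03125 + 0.00390625 + 0.00390625
    = 274/256 = 1.0703125
Since 1.0703125 > 1, Kraft's inequality is NOT satisfied.
A prefix code with these lengths CANNOT exist.

Kraft sum = 1.0703125. Not satisfied.


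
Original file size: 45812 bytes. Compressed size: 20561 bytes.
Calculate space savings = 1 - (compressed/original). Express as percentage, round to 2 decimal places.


ratio = compressed/original = 20561/45812 = 0.448813
savings = 1 - ratio = 1 - 0.448813 = 0.551187
as a percentage: 0.551187 * 100 = 55.12%

Space savings = 1 - 20561/45812 = 55.12%


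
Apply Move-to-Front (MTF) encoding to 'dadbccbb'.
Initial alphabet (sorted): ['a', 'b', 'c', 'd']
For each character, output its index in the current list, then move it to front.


MTF encoding:
'd': index 3 in ['a', 'b', 'c', 'd'] -> ['d', 'a', 'b', 'c']
'a': index 1 in ['d', 'a', 'b', 'c'] -> ['a', 'd', 'b', 'c']
'd': index 1 in ['a', 'd', 'b', 'c'] -> ['d', 'a', 'b', 'c']
'b': index 2 in ['d', 'a', 'b', 'c'] -> ['b', 'd', 'a', 'c']
'c': index 3 in ['b', 'd', 'a', 'c'] -> ['c', 'b', 'd', 'a']
'c': index 0 in ['c', 'b', 'd', 'a'] -> ['c', 'b', 'd', 'a']
'b': index 1 in ['c', 'b', 'd', 'a'] -> ['b', 'c', 'd', 'a']
'b': index 0 in ['b', 'c', 'd', 'a'] -> ['b', 'c', 'd', 'a']


Output: [3, 1, 1, 2, 3, 0, 1, 0]


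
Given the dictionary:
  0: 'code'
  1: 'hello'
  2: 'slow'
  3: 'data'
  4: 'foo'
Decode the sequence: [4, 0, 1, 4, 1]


Look up each index in the dictionary:
  4 -> 'foo'
  0 -> 'code'
  1 -> 'hello'
  4 -> 'foo'
  1 -> 'hello'

Decoded: "foo code hello foo hello"


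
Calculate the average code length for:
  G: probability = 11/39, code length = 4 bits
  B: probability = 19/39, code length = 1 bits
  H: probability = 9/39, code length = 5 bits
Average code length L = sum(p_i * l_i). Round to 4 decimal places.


Weighted contributions p_i * l_i:
  G: (11/39) * 4 = 44/39
  B: (19/39) * 1 = 19/39
  H: (9/39) * 5 = 45/39
Sum = (44 + 19 + 45)/39 = 108/39

L = 108/39 = 2.7692 bits/symbol


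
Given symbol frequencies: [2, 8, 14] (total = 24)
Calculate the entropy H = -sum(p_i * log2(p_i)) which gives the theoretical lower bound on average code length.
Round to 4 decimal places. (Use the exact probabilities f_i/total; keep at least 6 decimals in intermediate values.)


Per-symbol terms -p_i * log2(p_i) with p_i = f_i/24:
  p = 2/24 = 0.083333: log2(p) = -3.584963, -p*log2(p) = 0.298747
  p = 8/24 = 0.333333: log2(p) = -1.584963, -p*log2(p) = 0.528321
  p = 14/24 = 0.583333: log2(p) = -0.777608, -p*log2(p) = 0.453604
H = 0.298747 + 0.528321 + 0.453604 = 1.280672

H = 1.2807 bits/symbol


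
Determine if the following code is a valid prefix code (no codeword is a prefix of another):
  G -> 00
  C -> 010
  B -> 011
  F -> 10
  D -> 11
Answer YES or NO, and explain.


Checking each pair (does one codeword prefix another?):
  G='00' vs C='010': no prefix
  G='00' vs B='011': no prefix
  G='00' vs F='10': no prefix
  G='00' vs D='11': no prefix
  C='010' vs G='00': no prefix
  C='010' vs B='011': no prefix
  C='010' vs F='10': no prefix
  C='010' vs D='11': no prefix
  B='011' vs G='00': no prefix
  B='011' vs C='010': no prefix
  B='011' vs F='10': no prefix
  B='011' vs D='11': no prefix
  F='10' vs G='00': no prefix
  F='10' vs C='010': no prefix
  F='10' vs B='011': no prefix
  F='10' vs D='11': no prefix
  D='11' vs G='00': no prefix
  D='11' vs C='010': no prefix
  D='11' vs B='011': no prefix
  D='11' vs F='10': no prefix
No violation found over all pairs.

YES -- this is a valid prefix code. No codeword is a prefix of any other codeword.


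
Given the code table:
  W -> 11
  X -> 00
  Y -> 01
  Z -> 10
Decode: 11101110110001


Decoding:
11 -> W
10 -> Z
11 -> W
10 -> Z
11 -> W
00 -> X
01 -> Y


Result: WZWZWXY


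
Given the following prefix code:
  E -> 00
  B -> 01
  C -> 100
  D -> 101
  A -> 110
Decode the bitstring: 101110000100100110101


Decoding step by step:
Bits 101 -> D
Bits 110 -> A
Bits 00 -> E
Bits 01 -> B
Bits 00 -> E
Bits 100 -> C
Bits 110 -> A
Bits 101 -> D


Decoded message: DAEBECAD


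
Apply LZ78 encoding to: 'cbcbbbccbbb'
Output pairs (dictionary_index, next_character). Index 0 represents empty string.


LZ78 encoding steps:
Dictionary: {0: ''}
Step 1: w='' (idx 0), next='c' -> output (0, 'c'), add 'c' as idx 1
Step 2: w='' (idx 0), next='b' -> output (0, 'b'), add 'b' as idx 2
Step 3: w='c' (idx 1), next='b' -> output (1, 'b'), add 'cb' as idx 3
Step 4: w='b' (idx 2), next='b' -> output (2, 'b'), add 'bb' as idx 4
Step 5: w='c' (idx 1), next='c' -> output (1, 'c'), add 'cc' as idx 5
Step 6: w='bb' (idx 4), next='b' -> output (4, 'b'), add 'bbb' as idx 6


Encoded: [(0, 'c'), (0, 'b'), (1, 'b'), (2, 'b'), (1, 'c'), (4, 'b')]


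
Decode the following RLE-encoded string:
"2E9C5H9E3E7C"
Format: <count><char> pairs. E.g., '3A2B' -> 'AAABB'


Expanding each <count><char> pair:
  2E -> 'EE'
  9C -> 'CCCCCCCCC'
  5H -> 'HHHHH'
  9E -> 'EEEEEEEEE'
  3E -> 'EEE'
  7C -> 'CCCCCCC'

Decoded = EECCCCCCCCCHHHHHEEEEEEEEEEEECCCCCCC


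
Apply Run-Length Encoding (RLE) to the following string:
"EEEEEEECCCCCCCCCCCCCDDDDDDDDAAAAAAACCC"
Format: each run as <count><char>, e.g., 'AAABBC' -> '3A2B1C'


Scanning runs left to right:
  i=0: run of 'E' x 7 -> '7E'
  i=7: run of 'C' x 13 -> '13C'
  i=20: run of 'D' x 8 -> '8D'
  i=28: run of 'A' x 7 -> '7A'
  i=35: run of 'C' x 3 -> '3C'

RLE = 7E13C8D7A3C


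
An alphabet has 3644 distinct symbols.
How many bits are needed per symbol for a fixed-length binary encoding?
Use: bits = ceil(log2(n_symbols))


log2(3644) = 11.8313
Bracket: 2^11 = 2048 < 3644 <= 2^12 = 4096
So ceil(log2(3644)) = 12

bits = ceil(log2(3644)) = ceil(11.8313) = 12 bits


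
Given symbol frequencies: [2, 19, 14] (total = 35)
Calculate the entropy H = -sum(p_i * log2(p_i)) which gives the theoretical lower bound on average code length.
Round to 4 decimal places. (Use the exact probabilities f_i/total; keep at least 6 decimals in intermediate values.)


Per-symbol terms -p_i * log2(p_i) with p_i = f_i/35:
  p = 2/35 = 0.057143: log2(p) = -4.129283, -p*log2(p) = 0.235959
  p = 19/35 = 0.542857: log2(p) = -0.881356, -p*log2(p) = 0.478450
  p = 14/35 = 0.400000: log2(p) = -1.321928, -p*log2(p) = 0.528771
H = 0.235959 + 0.478450 + 0.528771 = 1.243180

H = 1.2432 bits/symbol


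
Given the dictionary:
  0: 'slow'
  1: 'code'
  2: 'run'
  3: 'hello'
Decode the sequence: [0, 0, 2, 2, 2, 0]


Look up each index in the dictionary:
  0 -> 'slow'
  0 -> 'slow'
  2 -> 'run'
  2 -> 'run'
  2 -> 'run'
  0 -> 'slow'

Decoded: "slow slow run run run slow"


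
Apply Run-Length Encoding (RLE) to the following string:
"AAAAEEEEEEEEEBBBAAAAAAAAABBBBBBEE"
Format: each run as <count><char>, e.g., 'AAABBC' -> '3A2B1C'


Scanning runs left to right:
  i=0: run of 'A' x 4 -> '4A'
  i=4: run of 'E' x 9 -> '9E'
  i=13: run of 'B' x 3 -> '3B'
  i=16: run of 'A' x 9 -> '9A'
  i=25: run of 'B' x 6 -> '6B'
  i=31: run of 'E' x 2 -> '2E'

RLE = 4A9E3B9A6B2E


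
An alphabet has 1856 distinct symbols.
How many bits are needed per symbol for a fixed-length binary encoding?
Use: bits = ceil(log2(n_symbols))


log2(1856) = 10.858
Bracket: 2^10 = 1024 < 1856 <= 2^11 = 2048
So ceil(log2(1856)) = 11

bits = ceil(log2(1856)) = ceil(10.858) = 11 bits


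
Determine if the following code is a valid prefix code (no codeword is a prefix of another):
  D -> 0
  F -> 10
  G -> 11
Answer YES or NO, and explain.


Checking each pair (does one codeword prefix another?):
  D='0' vs F='10': no prefix
  D='0' vs G='11': no prefix
  F='10' vs D='0': no prefix
  F='10' vs G='11': no prefix
  G='11' vs D='0': no prefix
  G='11' vs F='10': no prefix
No violation found over all pairs.

YES -- this is a valid prefix code. No codeword is a prefix of any other codeword.


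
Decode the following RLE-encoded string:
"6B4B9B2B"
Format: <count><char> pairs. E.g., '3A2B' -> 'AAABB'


Expanding each <count><char> pair:
  6B -> 'BBBBBB'
  4B -> 'BBBB'
  9B -> 'BBBBBBBBB'
  2B -> 'BB'

Decoded = BBBBBBBBBBBBBBBBBBBBB


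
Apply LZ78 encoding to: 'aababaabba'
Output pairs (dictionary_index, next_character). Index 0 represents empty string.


LZ78 encoding steps:
Dictionary: {0: ''}
Step 1: w='' (idx 0), next='a' -> output (0, 'a'), add 'a' as idx 1
Step 2: w='a' (idx 1), next='b' -> output (1, 'b'), add 'ab' as idx 2
Step 3: w='ab' (idx 2), next='a' -> output (2, 'a'), add 'aba' as idx 3
Step 4: w='ab' (idx 2), next='b' -> output (2, 'b'), add 'abb' as idx 4
Step 5: w='a' (idx 1), end of input -> output (1, '')


Encoded: [(0, 'a'), (1, 'b'), (2, 'a'), (2, 'b'), (1, '')]


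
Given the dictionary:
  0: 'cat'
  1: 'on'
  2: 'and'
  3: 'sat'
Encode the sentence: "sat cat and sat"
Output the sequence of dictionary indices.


Look up each word in the dictionary:
  'sat' -> 3
  'cat' -> 0
  'and' -> 2
  'sat' -> 3

Encoded: [3, 0, 2, 3]


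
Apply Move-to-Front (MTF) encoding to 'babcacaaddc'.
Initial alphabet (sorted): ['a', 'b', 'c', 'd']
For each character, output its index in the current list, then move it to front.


MTF encoding:
'b': index 1 in ['a', 'b', 'c', 'd'] -> ['b', 'a', 'c', 'd']
'a': index 1 in ['b', 'a', 'c', 'd'] -> ['a', 'b', 'c', 'd']
'b': index 1 in ['a', 'b', 'c', 'd'] -> ['b', 'a', 'c', 'd']
'c': index 2 in ['b', 'a', 'c', 'd'] -> ['c', 'b', 'a', 'd']
'a': index 2 in ['c', 'b', 'a', 'd'] -> ['a', 'c', 'b', 'd']
'c': index 1 in ['a', 'c', 'b', 'd'] -> ['c', 'a', 'b', 'd']
'a': index 1 in ['c', 'a', 'b', 'd'] -> ['a', 'c', 'b', 'd']
'a': index 0 in ['a', 'c', 'b', 'd'] -> ['a', 'c', 'b', 'd']
'd': index 3 in ['a', 'c', 'b', 'd'] -> ['d', 'a', 'c', 'b']
'd': index 0 in ['d', 'a', 'c', 'b'] -> ['d', 'a', 'c', 'b']
'c': index 2 in ['d', 'a', 'c', 'b'] -> ['c', 'd', 'a', 'b']


Output: [1, 1, 1, 2, 2, 1, 1, 0, 3, 0, 2]


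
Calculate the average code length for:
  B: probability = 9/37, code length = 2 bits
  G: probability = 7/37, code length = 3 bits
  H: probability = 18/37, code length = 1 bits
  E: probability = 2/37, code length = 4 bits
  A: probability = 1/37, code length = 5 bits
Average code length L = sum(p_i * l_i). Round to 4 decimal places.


Weighted contributions p_i * l_i:
  B: (9/37) * 2 = 18/37
  G: (7/37) * 3 = 21/37
  H: (18/37) * 1 = 18/37
  E: (2/37) * 4 = 8/37
  A: (1/37) * 5 = 5/37
Sum = (18 + 21 + 18 + 8 + 5)/37 = 70/37

L = 70/37 = 1.8919 bits/symbol


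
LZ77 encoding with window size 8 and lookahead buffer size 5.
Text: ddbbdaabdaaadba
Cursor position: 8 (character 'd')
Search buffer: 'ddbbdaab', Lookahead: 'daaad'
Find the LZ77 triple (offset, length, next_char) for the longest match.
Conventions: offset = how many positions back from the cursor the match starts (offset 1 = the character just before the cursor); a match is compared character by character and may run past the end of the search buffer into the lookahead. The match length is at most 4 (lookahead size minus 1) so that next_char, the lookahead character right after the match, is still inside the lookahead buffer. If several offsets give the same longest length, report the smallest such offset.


Try each offset into the search buffer:
  offset=1 (pos 7, char 'b'): match length 0
  offset=2 (pos 6, char 'a'): match length 0
  offset=3 (pos 5, char 'a'): match length 0
  offset=4 (pos 4, char 'd'): match length 3
  offset=5 (pos 3, char 'b'): match length 0
  offset=6 (pos 2, char 'b'): match length 0
  offset=7 (pos 1, char 'd'): match length 1
  offset=8 (pos 0, char 'd'): match length 1
Longest match has length 3 at offset 4.
next_char = character at position 8 + 3 = 11 -> 'a'

Best match: offset=4, length=3 (matching 'daa' starting at position 4)
LZ77 triple: (4, 3, 'a')


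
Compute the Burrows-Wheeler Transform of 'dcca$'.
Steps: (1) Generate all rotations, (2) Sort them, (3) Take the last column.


Rotations (sorted):
  0: $dcca -> last char: a
  1: a$dcc -> last char: c
  2: ca$dc -> last char: c
  3: cca$d -> last char: d
  4: dcca$ -> last char: $


BWT = accd$


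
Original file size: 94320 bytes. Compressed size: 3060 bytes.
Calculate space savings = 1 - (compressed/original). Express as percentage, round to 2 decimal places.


ratio = compressed/original = 3060/94320 = 0.032443
savings = 1 - ratio = 1 - 0.032443 = 0.967557
as a percentage: 0.967557 * 100 = 96.76%

Space savings = 1 - 3060/94320 = 96.76%


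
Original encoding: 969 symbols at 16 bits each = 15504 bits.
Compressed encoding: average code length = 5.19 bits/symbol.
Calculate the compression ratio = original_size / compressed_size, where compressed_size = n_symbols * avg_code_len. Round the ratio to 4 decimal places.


original_size = n_symbols * orig_bits = 969 * 16 = 15504 bits
compressed_size = n_symbols * avg_code_len = 969 * 5.19 = 5029.11 bits
ratio = original_size / compressed_size = 15504 / 5029.11 = 3.0829

Compression ratio = 3.0829


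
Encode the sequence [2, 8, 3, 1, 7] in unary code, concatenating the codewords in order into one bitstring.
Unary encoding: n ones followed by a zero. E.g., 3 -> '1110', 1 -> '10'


Encode each number as n ones followed by a terminating 0:
  2 -> 110 (3 bits)
  8 -> 111111110 (9 bits)
  3 -> 1110 (4 bits)
  1 -> 10 (2 bits)
  7 -> 11111110 (8 bits)
Total length = 3 + 9 + 4 + 2 + 8 = 26 bits.

Unary([2, 8, 3, 1, 7]) = 11011111111011101011111110 (26 bits)


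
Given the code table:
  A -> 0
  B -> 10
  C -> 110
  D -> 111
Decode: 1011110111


Decoding:
10 -> B
111 -> D
10 -> B
111 -> D


Result: BDBD


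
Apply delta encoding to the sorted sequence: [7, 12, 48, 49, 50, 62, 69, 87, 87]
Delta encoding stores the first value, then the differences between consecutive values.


First value: 7
Deltas:
  12 - 7 = 5
  48 - 12 = 36
  49 - 48 = 1
  50 - 49 = 1
  62 - 50 = 12
  69 - 62 = 7
  87 - 69 = 18
  87 - 87 = 0


Delta encoded: [7, 5, 36, 1, 1, 12, 7, 18, 0]


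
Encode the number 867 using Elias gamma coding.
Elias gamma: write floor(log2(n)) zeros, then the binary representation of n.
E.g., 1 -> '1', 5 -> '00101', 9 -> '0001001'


num_bits = floor(log2(867)) + 1 = 10
leading_zeros = num_bits - 1 = 9
binary(867) = 1101100011

Elias gamma(867) = '000000000' + '1101100011' = 0000000001101100011 (19 bits)


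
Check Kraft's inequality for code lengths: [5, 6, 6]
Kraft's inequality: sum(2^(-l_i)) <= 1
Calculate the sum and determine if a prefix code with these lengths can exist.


Sum = 2^(-5) + 2^(-6) + 2^(-6)
    = 0.03125 + 0.015625 + 0.015625
    = 4/64 = 0.0625
Since 0.0625 <= 1, Kraft's inequality IS satisfied.
A prefix code with these lengths CAN exist.

Kraft sum = 0.0625. Satisfied.


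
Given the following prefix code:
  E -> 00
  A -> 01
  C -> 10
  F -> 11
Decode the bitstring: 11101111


Decoding step by step:
Bits 11 -> F
Bits 10 -> C
Bits 11 -> F
Bits 11 -> F


Decoded message: FCFF


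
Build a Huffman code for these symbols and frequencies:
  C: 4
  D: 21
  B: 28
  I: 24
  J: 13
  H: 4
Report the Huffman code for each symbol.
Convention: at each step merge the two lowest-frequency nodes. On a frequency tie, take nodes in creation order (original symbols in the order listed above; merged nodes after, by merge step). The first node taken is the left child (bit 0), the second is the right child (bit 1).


Huffman tree construction:
Step 1: Merge C(4) + H(4) = 8
Step 2: Merge (C+H)(8) + J(13) = 21
Step 3: Merge D(21) + ((C+H)+J)(21) = 42
Step 4: Merge I(24) + B(28) = 52
Step 5: Merge (D+((C+H)+J))(42) + (I+B)(52) = 94
Read each symbol's code off the tree from the root (left child = 0, right child = 1).

Codes:
  C: 0100 (length 4)
  D: 00 (length 2)
  B: 11 (length 2)
  I: 10 (length 2)
  J: 011 (length 3)
  H: 0101 (length 4)
Average code length: 217/94 = 2.3085 bits/symbol


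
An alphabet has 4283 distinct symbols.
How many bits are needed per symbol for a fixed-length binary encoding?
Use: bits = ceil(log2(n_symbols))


log2(4283) = 12.0644
Bracket: 2^12 = 4096 < 4283 <= 2^13 = 8192
So ceil(log2(4283)) = 13

bits = ceil(log2(4283)) = ceil(12.0644) = 13 bits


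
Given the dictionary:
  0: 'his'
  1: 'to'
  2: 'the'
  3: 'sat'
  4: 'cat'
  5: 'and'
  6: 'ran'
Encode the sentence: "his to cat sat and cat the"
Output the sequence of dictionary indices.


Look up each word in the dictionary:
  'his' -> 0
  'to' -> 1
  'cat' -> 4
  'sat' -> 3
  'and' -> 5
  'cat' -> 4
  'the' -> 2

Encoded: [0, 1, 4, 3, 5, 4, 2]


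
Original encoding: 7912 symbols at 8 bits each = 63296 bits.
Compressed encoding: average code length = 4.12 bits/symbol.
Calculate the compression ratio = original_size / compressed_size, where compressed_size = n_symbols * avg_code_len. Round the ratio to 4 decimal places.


original_size = n_symbols * orig_bits = 7912 * 8 = 63296 bits
compressed_size = n_symbols * avg_code_len = 7912 * 4.12 = 32597.44 bits
ratio = original_size / compressed_size = 63296 / 32597.44 = 1.9417

Compression ratio = 1.9417
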